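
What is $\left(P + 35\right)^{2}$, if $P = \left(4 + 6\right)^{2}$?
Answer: $18225$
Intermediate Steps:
$P = 100$ ($P = 10^{2} = 100$)
$\left(P + 35\right)^{2} = \left(100 + 35\right)^{2} = 135^{2} = 18225$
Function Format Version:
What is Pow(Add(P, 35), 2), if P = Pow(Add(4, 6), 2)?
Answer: 18225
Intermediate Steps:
P = 100 (P = Pow(10, 2) = 100)
Pow(Add(P, 35), 2) = Pow(Add(100, 35), 2) = Pow(135, 2) = 18225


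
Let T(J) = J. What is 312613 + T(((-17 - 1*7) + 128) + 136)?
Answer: 312853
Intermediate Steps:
312613 + T(((-17 - 1*7) + 128) + 136) = 312613 + (((-17 - 1*7) + 128) + 136) = 312613 + (((-17 - 7) + 128) + 136) = 312613 + ((-24 + 128) + 136) = 312613 + (104 + 136) = 312613 + 240 = 312853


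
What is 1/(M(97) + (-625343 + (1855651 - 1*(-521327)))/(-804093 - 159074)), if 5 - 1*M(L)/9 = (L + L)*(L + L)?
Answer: -963167/326206188028 ≈ -2.9526e-6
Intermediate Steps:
M(L) = 45 - 36*L² (M(L) = 45 - 9*(L + L)*(L + L) = 45 - 9*2*L*2*L = 45 - 36*L²)
1/(M(97) + (-625343 + (1855651 - 1*(-521327)))/(-804093 - 159074)) = 1/((45 - 36*97²) + (-625343 + (1855651 - 1*(-521327)))/(-804093 - 159074)) = 1/((45 - 36*9409) + (-625343 + (1855651 + 521327))/(-963167)) = 1/((45 - 338724) + (-625343 + 2376978)*(-1/963167)) = 1/(-338679 + 1751635*(-1/963167)) = 1/(-338679 - 1751635/963167) = 1/(-326206188028/963167) = -963167/326206188028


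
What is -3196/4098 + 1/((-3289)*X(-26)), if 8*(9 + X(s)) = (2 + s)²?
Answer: -110372945/141522381 ≈ -0.77990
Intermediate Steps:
X(s) = -9 + (2 + s)²/8
-3196/4098 + 1/((-3289)*X(-26)) = -3196/4098 + 1/((-3289)*(-9 + (2 - 26)²/8)) = -3196*1/4098 - 1/(3289*(-9 + (⅛)*(-24)²)) = -1598/2049 - 1/(3289*(-9 + (⅛)*576)) = -1598/2049 - 1/(3289*(-9 + 72)) = -1598/2049 - 1/3289/63 = -1598/2049 - 1/3289*1/63 = -1598/2049 - 1/207207 = -110372945/141522381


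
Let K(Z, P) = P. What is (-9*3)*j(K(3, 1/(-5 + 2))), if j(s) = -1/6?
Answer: 9/2 ≈ 4.5000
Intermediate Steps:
j(s) = -⅙ (j(s) = -1*⅙ = -⅙)
(-9*3)*j(K(3, 1/(-5 + 2))) = -9*3*(-⅙) = -27*(-⅙) = 9/2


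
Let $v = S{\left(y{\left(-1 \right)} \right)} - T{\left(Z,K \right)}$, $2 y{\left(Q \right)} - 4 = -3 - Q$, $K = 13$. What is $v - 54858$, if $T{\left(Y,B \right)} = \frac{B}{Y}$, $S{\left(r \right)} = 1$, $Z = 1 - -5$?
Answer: $- \frac{329155}{6} \approx -54859.0$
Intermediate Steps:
$y{\left(Q \right)} = \frac{1}{2} - \frac{Q}{2}$ ($y{\left(Q \right)} = 2 + \frac{-3 - Q}{2} = 2 - \left(\frac{3}{2} + \frac{Q}{2}\right) = \frac{1}{2} - \frac{Q}{2}$)
$Z = 6$ ($Z = 1 + 5 = 6$)
$v = - \frac{7}{6}$ ($v = 1 - \frac{13}{6} = - \frac{7}{6} \approx -1.1667$)
$v - 54858 = - \frac{7}{6} - 54858 = - \frac{329155}{6}$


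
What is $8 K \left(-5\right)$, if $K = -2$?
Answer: $80$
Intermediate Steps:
$8 K \left(-5\right) = 8 \left(-2\right) \left(-5\right) = \left(-16\right) \left(-5\right) = 80$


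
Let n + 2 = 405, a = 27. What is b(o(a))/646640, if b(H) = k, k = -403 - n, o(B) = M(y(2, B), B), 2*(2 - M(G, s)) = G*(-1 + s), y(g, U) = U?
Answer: -403/323320 ≈ -0.0012464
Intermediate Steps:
n = 403 (n = -2 + 405 = 403)
M(G, s) = 2 - G*(-1 + s)/2
o(B) = 2 + B/2 - B²/2 (o(B) = 2 + B/2 - B*B/2 = 2 + B/2 - B²/2)
k = -806 (k = -403 - 1*403 = -403 - 403 = -806)
b(H) = -806
b(o(a))/646640 = -806/646640 = -806*1/646640 = -403/323320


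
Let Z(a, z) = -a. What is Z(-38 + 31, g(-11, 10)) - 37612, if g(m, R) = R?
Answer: -37605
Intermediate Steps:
Z(-38 + 31, g(-11, 10)) - 37612 = -(-38 + 31) - 37612 = -1*(-7) - 37612 = 7 - 37612 = -37605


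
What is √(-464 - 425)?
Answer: I*√889 ≈ 29.816*I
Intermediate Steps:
√(-464 - 425) = √(-889) = I*√889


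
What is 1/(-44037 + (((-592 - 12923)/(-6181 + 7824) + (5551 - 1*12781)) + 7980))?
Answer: -31/1342152 ≈ -2.3097e-5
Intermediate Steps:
1/(-44037 + (((-592 - 12923)/(-6181 + 7824) + (5551 - 1*12781)) + 7980)) = 1/(-44037 + ((-13515/1643 + (5551 - 12781)) + 7980)) = 1/(-44037 + ((-13515*1/1643 - 7230) + 7980)) = 1/(-44037 + ((-255/31 - 7230) + 7980)) = 1/(-44037 + (-224385/31 + 7980)) = 1/(-44037 + 22995/31) = 1/(-1342152/31) = -31/1342152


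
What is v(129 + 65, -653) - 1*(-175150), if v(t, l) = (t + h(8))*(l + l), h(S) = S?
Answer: -88662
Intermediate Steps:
v(t, l) = 2*l*(8 + t) (v(t, l) = (t + 8)*(l + l) = (8 + t)*(2*l) = 2*l*(8 + t))
v(129 + 65, -653) - 1*(-175150) = 2*(-653)*(8 + (129 + 65)) - 1*(-175150) = 2*(-653)*(8 + 194) + 175150 = 2*(-653)*202 + 175150 = -263812 + 175150 = -88662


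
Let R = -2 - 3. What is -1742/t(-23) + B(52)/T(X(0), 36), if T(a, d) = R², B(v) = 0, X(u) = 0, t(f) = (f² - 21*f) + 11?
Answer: -1742/1023 ≈ -1.7028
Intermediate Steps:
t(f) = 11 + f² - 21*f
R = -5
T(a, d) = 25 (T(a, d) = (-5)² = 25)
-1742/t(-23) + B(52)/T(X(0), 36) = -1742/(11 + (-23)² - 21*(-23)) + 0/25 = -1742/(11 + 529 + 483) + 0*(1/25) = -1742/1023 + 0 = -1742/1023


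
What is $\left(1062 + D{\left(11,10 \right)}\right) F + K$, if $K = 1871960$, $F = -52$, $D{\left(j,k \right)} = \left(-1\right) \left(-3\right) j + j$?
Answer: $1814448$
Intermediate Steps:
$D{\left(j,k \right)} = 4 j$ ($D{\left(j,k \right)} = 3 j + j = 4 j$)
$\left(1062 + D{\left(11,10 \right)}\right) F + K = \left(1062 + 4 \cdot 11\right) \left(-52\right) + 1871960 = \left(1062 + 44\right) \left(-52\right) + 1871960 = 1106 \left(-52\right) + 1871960 = -57512 + 1871960 = 1814448$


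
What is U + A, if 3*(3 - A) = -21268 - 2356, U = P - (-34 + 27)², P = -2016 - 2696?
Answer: 9350/3 ≈ 3116.7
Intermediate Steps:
P = -4712
U = -4761 (U = -4712 - (-34 + 27)² = -4712 - 1*(-7)² = -4712 - 1*49 = -4712 - 49 = -4761)
A = 23633/3 (A = 3 - (-21268 - 2356)/3 = 3 - ⅓*(-23624) = 3 + 23624/3 = 23633/3 ≈ 7877.7)
U + A = -4761 + 23633/3 = 9350/3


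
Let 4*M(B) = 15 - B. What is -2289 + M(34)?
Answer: -9175/4 ≈ -2293.8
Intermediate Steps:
M(B) = 15/4 - B/4 (M(B) = (15 - B)/4 = 15/4 - B/4)
-2289 + M(34) = -2289 + (15/4 - ¼*34) = -2289 + (15/4 - 17/2) = -2289 - 19/4 = -9175/4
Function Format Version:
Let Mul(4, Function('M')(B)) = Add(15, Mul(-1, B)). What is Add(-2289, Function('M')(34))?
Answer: Rational(-9175, 4) ≈ -2293.8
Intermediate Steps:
Function('M')(B) = Add(Rational(15, 4), Mul(Rational(-1, 4), B)) (Function('M')(B) = Mul(Rational(1, 4), Add(15, Mul(-1, B))) = Add(Rational(15, 4), Mul(Rational(-1, 4), B)))
Add(-2289, Function('M')(34)) = Add(-2289, Add(Rational(15, 4), Mul(Rational(-1, 4), 34))) = Add(-2289, Add(Rational(15, 4), Rational(-17, 2))) = Add(-2289, Rational(-19, 4)) = Rational(-9175, 4)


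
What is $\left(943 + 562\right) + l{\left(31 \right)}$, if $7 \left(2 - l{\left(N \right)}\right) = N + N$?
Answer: $\frac{10487}{7} \approx 1498.1$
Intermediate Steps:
$l{\left(N \right)} = 2 - \frac{2 N}{7}$ ($l{\left(N \right)} = 2 - \frac{N + N}{7} = 2 - \frac{2 N}{7}$)
$\left(943 + 562\right) + l{\left(31 \right)} = \left(943 + 562\right) + \left(2 - \frac{62}{7}\right) = 1505 + \left(2 - \frac{62}{7}\right) = 1505 - \frac{48}{7} = \frac{10487}{7}$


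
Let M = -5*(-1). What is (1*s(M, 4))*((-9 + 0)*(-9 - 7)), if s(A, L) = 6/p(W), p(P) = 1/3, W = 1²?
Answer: 2592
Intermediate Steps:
W = 1
p(P) = ⅓ (p(P) = 1*(⅓) = ⅓)
M = 5
s(A, L) = 18 (s(A, L) = 6/(⅓) = 6*3 = 18)
(1*s(M, 4))*((-9 + 0)*(-9 - 7)) = (1*18)*((-9 + 0)*(-9 - 7)) = 18*(-9*(-16)) = 18*144 = 2592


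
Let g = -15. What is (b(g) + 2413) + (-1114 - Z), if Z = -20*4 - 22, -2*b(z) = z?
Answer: 2817/2 ≈ 1408.5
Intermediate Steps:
b(z) = -z/2
Z = -102 (Z = -80 - 22 = -102)
(b(g) + 2413) + (-1114 - Z) = (-1/2*(-15) + 2413) + (-1114 - 1*(-102)) = (15/2 + 2413) + (-1114 + 102) = 4841/2 - 1012 = 2817/2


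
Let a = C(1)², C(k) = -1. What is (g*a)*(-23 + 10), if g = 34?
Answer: -442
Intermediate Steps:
a = 1 (a = (-1)² = 1)
(g*a)*(-23 + 10) = (34*1)*(-23 + 10) = 34*(-13) = -442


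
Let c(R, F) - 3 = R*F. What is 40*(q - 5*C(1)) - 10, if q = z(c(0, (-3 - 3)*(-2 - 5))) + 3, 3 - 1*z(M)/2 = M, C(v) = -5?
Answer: 1110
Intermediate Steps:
c(R, F) = 3 + F*R (c(R, F) = 3 + R*F = 3 + F*R)
z(M) = 6 - 2*M
q = 3 (q = (6 - 2*(3 + ((-3 - 3)*(-2 - 5))*0)) + 3 = (6 - 2*(3 - 6*(-7)*0)) + 3 = (6 - 2*(3 + 42*0)) + 3 = (6 - 2*(3 + 0)) + 3 = (6 - 2*3) + 3 = (6 - 6) + 3 = 0 + 3 = 3)
40*(q - 5*C(1)) - 10 = 40*(3 - 5*(-5)) - 10 = 40*(3 + 25) - 10 = 40*28 - 10 = 1120 - 10 = 1110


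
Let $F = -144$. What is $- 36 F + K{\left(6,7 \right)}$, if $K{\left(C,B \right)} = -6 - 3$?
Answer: $5175$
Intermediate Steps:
$K{\left(C,B \right)} = -9$
$- 36 F + K{\left(6,7 \right)} = \left(-36\right) \left(-144\right) - 9 = 5184 - 9 = 5175$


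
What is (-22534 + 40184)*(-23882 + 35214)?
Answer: 200009800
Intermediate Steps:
(-22534 + 40184)*(-23882 + 35214) = 17650*11332 = 200009800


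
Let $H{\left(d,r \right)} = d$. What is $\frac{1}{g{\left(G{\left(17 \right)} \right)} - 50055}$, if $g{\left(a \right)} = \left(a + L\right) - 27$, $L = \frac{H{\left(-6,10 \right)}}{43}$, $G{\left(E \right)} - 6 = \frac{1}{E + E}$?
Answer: $- \frac{1462}{73211273} \approx -1.997 \cdot 10^{-5}$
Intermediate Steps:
$G{\left(E \right)} = 6 + \frac{1}{2 E}$ ($G{\left(E \right)} = 6 + \frac{1}{E + E} = 6 + \frac{1}{2 E}$)
$L = - \frac{6}{43} \approx -0.13953$
$g{\left(a \right)} = - \frac{1167}{43} + a$ ($g{\left(a \right)} = \left(a - \frac{6}{43}\right) - 27 = \left(- \frac{6}{43} + a\right) - 27 = - \frac{1167}{43} + a$)
$\frac{1}{g{\left(G{\left(17 \right)} \right)} - 50055} = \frac{1}{\left(- \frac{1167}{43} + \left(6 + \frac{1}{2 \cdot 17}\right)\right) - 50055} = \frac{1}{\left(- \frac{1167}{43} + \left(6 + \frac{1}{2} \cdot \frac{1}{17}\right)\right) - 50055} = \frac{1}{\left(- \frac{1167}{43} + \left(6 + \frac{1}{34}\right)\right) - 50055} = \frac{1}{\left(- \frac{1167}{43} + \frac{205}{34}\right) - 50055} = \frac{1}{- \frac{30863}{1462} - 50055} = \frac{1}{- \frac{73211273}{1462}} = - \frac{1462}{73211273}$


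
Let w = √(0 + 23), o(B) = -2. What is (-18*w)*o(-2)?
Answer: 36*√23 ≈ 172.65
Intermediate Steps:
w = √23 ≈ 4.7958
(-18*w)*o(-2) = -18*√23*(-2) = 36*√23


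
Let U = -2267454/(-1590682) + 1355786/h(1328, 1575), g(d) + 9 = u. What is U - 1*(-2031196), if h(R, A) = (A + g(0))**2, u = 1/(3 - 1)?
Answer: 15857196805213204011/7806819904949 ≈ 2.0312e+6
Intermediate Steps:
u = 1/2 ≈ 0.50000
g(d) = -17/2 (g(d) = -9 + 1/2 = -17/2)
h(R, A) = (-17/2 + A)**2 (h(R, A) = (A - 17/2)**2 = (-17/2 + A)**2)
U = 15441560415007/7806819904949 (U = -2267454/(-1590682) + 1355786/(((-17 + 2*1575)**2/4)) = -2267454*(-1/1590682) + 1355786/(((-17 + 3150)**2/4)) = 1133727/795341 + 1355786/(((1/4)*3133**2)) = 1133727/795341 + 1355786/(((1/4)*9815689)) = 1133727/795341 + 1355786/(9815689/4) = 1133727/795341 + 1355786*(4/9815689) = 1133727/795341 + 5423144/9815689 = 15441560415007/7806819904949 ≈ 1.9780)
U - 1*(-2031196) = 15441560415007/7806819904949 - 1*(-2031196) = 15441560415007/7806819904949 + 2031196 = 15857196805213204011/7806819904949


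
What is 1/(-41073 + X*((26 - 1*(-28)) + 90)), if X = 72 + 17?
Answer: -1/28257 ≈ -3.5389e-5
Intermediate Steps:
X = 89
1/(-41073 + X*((26 - 1*(-28)) + 90)) = 1/(-41073 + 89*((26 - 1*(-28)) + 90)) = 1/(-41073 + 89*((26 + 28) + 90)) = 1/(-41073 + 89*(54 + 90)) = 1/(-41073 + 89*144) = 1/(-41073 + 12816) = 1/(-28257) = -1/28257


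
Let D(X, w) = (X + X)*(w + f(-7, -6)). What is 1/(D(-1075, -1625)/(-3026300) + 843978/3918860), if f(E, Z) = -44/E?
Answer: -207543805315/193977453423 ≈ -1.0699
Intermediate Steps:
D(X, w) = 2*X*(44/7 + w) (D(X, w) = (X + X)*(w - 44/(-7)) = (2*X)*(w - 44*(-⅐)) = (2*X)*(w + 44/7) = (2*X)*(44/7 + w) = 2*X*(44/7 + w))
1/(D(-1075, -1625)/(-3026300) + 843978/3918860) = 1/(((2/7)*(-1075)*(44 + 7*(-1625)))/(-3026300) + 843978/3918860) = 1/(((2/7)*(-1075)*(44 - 11375))*(-1/3026300) + 843978*(1/3918860)) = 1/(((2/7)*(-1075)*(-11331))*(-1/3026300) + 421989/1959430) = 1/((24361650/7)*(-1/3026300) + 421989/1959430) = 1/(-487233/423682 + 421989/1959430) = 1/(-193977453423/207543805315) = -207543805315/193977453423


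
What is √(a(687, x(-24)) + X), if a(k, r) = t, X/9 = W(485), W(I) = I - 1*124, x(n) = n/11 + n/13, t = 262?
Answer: √3511 ≈ 59.254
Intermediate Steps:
x(n) = 24*n/143 (x(n) = n*(1/11) + n*(1/13) = n/11 + n/13 = 24*n/143)
W(I) = -124 + I (W(I) = I - 124 = -124 + I)
X = 3249 (X = 9*(-124 + 485) = 9*361 = 3249)
a(k, r) = 262
√(a(687, x(-24)) + X) = √(262 + 3249) = √3511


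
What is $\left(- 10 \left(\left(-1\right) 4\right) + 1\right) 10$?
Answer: $410$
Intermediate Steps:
$\left(- 10 \left(\left(-1\right) 4\right) + 1\right) 10 = \left(\left(-10\right) \left(-4\right) + 1\right) 10 = \left(40 + 1\right) 10 = 41 \cdot 10 = 410$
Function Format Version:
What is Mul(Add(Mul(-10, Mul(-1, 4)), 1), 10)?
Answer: 410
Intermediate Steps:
Mul(Add(Mul(-10, Mul(-1, 4)), 1), 10) = Mul(Add(Mul(-10, -4), 1), 10) = Mul(Add(40, 1), 10) = Mul(41, 10) = 410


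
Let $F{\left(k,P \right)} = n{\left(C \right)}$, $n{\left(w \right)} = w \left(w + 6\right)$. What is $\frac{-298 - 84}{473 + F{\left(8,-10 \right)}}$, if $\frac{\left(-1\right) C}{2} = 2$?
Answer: $- \frac{382}{465} \approx -0.82151$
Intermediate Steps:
$C = -4$ ($C = \left(-2\right) 2 = -4$)
$n{\left(w \right)} = w \left(6 + w\right)$
$F{\left(k,P \right)} = -8$ ($F{\left(k,P \right)} = - 4 \left(6 - 4\right) = \left(-4\right) 2 = -8$)
$\frac{-298 - 84}{473 + F{\left(8,-10 \right)}} = \frac{-298 - 84}{473 - 8} = - \frac{382}{465}$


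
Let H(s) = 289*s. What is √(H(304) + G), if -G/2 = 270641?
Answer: I*√453426 ≈ 673.37*I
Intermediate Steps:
G = -541282 (G = -2*270641 = -541282)
√(H(304) + G) = √(289*304 - 541282) = √(87856 - 541282) = √(-453426) = I*√453426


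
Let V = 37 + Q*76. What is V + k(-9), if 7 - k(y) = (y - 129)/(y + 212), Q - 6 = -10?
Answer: -52642/203 ≈ -259.32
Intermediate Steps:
Q = -4 (Q = 6 - 10 = -4)
k(y) = 7 - (-129 + y)/(212 + y) (k(y) = 7 - (y - 129)/(y + 212) = 7 - (-129 + y)/(212 + y))
V = -267 (V = 37 - 4*76 = 37 - 304 = -267)
V + k(-9) = -267 + (1613 + 6*(-9))/(212 - 9) = -267 + (1613 - 54)/203 = -267 + (1/203)*1559 = -267 + 1559/203 = -52642/203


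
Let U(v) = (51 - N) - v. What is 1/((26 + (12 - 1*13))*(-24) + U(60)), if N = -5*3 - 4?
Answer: -1/590 ≈ -0.0016949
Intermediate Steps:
N = -19 (N = -15 - 4 = -19)
U(v) = 70 - v (U(v) = (51 - 1*(-19)) - v = (51 + 19) - v = 70 - v)
1/((26 + (12 - 1*13))*(-24) + U(60)) = 1/((26 + (12 - 1*13))*(-24) + (70 - 1*60)) = 1/((26 + (12 - 13))*(-24) + (70 - 60)) = 1/((26 - 1)*(-24) + 10) = 1/(25*(-24) + 10) = 1/(-600 + 10) = 1/(-590) = -1/590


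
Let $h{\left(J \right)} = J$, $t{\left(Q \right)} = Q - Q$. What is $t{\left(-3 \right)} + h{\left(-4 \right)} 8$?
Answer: $-32$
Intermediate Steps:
$t{\left(Q \right)} = 0$
$t{\left(-3 \right)} + h{\left(-4 \right)} 8 = 0 - 32 = -32$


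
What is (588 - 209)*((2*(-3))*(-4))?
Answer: 9096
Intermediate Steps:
(588 - 209)*((2*(-3))*(-4)) = 379*(-6*(-4)) = 379*24 = 9096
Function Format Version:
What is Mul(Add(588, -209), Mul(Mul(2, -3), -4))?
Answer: 9096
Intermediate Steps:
Mul(Add(588, -209), Mul(Mul(2, -3), -4)) = Mul(379, Mul(-6, -4)) = Mul(379, 24) = 9096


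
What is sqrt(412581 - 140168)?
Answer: sqrt(272413) ≈ 521.93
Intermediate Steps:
sqrt(412581 - 140168) = sqrt(272413)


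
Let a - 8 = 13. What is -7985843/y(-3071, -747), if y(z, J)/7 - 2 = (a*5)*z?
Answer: 7985843/2257171 ≈ 3.5380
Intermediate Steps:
a = 21 (a = 8 + 13 = 21)
y(z, J) = 14 + 735*z (y(z, J) = 14 + 7*((21*5)*z) = 14 + 7*(105*z) = 14 + 735*z)
-7985843/y(-3071, -747) = -7985843/(14 + 735*(-3071)) = -7985843/(14 - 2257185) = -7985843/(-2257171) = -7985843*(-1/2257171) = 7985843/2257171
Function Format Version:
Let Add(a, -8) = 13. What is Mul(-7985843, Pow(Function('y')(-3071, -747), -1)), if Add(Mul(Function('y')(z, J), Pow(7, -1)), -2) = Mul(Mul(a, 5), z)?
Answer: Rational(7985843, 2257171) ≈ 3.5380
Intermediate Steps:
a = 21 (a = Add(8, 13) = 21)
Function('y')(z, J) = Add(14, Mul(735, z)) (Function('y')(z, J) = Add(14, Mul(7, Mul(Mul(21, 5), z))) = Add(14, Mul(7, Mul(105, z))) = Add(14, Mul(735, z)))
Mul(-7985843, Pow(Function('y')(-3071, -747), -1)) = Mul(-7985843, Pow(Add(14, Mul(735, -3071)), -1)) = Mul(-7985843, Pow(Add(14, -2257185), -1)) = Mul(-7985843, Pow(-2257171, -1)) = Mul(-7985843, Rational(-1, 2257171)) = Rational(7985843, 2257171)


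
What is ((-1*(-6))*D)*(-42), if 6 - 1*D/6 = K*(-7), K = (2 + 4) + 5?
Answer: -125496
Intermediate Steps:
K = 11 (K = 6 + 5 = 11)
D = 498 (D = 36 - 66*(-7) = 36 - 6*(-77) = 36 + 462 = 498)
((-1*(-6))*D)*(-42) = (-1*(-6)*498)*(-42) = (6*498)*(-42) = 2988*(-42) = -125496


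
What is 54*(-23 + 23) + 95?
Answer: 95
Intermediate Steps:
54*(-23 + 23) + 95 = 54*0 + 95 = 0 + 95 = 95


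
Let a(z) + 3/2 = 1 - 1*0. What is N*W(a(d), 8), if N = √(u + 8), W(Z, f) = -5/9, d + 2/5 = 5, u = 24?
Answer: -20*√2/9 ≈ -3.1427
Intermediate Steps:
d = 23/5 (d = -⅖ + 5 = 23/5 ≈ 4.6000)
a(z) = -½ (a(z) = -3/2 + (1 - 1*0) = -3/2 + (1 + 0) = -3/2 + 1 = -½)
W(Z, f) = -5/9 (W(Z, f) = -5*⅑ = -5/9)
N = 4*√2 (N = √(24 + 8) = √32 = 4*√2 ≈ 5.6569)
N*W(a(d), 8) = (4*√2)*(-5/9) = -20*√2/9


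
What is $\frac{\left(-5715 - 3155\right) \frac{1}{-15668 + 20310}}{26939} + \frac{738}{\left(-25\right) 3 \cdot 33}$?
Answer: $- \frac{466209453}{1563135475} \approx -0.29825$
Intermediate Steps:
$\frac{\left(-5715 - 3155\right) \frac{1}{-15668 + 20310}}{26939} + \frac{738}{\left(-25\right) 3 \cdot 33} = - \frac{8870}{4642} \cdot \frac{1}{26939} + \frac{738}{\left(-75\right) 33} = \left(-8870\right) \frac{1}{4642} \cdot \frac{1}{26939} + \frac{738}{-2475} = \left(- \frac{4435}{2321}\right) \frac{1}{26939} + 738 \left(- \frac{1}{2475}\right) = - \frac{4435}{62525419} - \frac{82}{275} = - \frac{466209453}{1563135475}$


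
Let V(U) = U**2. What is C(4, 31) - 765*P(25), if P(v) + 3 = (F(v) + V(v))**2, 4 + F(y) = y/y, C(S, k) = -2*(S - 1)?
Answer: -295963971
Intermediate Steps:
C(S, k) = 2 - 2*S (C(S, k) = -2*(-1 + S) = 2 - 2*S)
F(y) = -3 (F(y) = -4 + y/y = -4 + 1 = -3)
P(v) = -3 + (-3 + v**2)**2
C(4, 31) - 765*P(25) = (2 - 2*4) - 765*(-3 + (-3 + 25**2)**2) = (2 - 8) - 765*(-3 + (-3 + 625)**2) = -6 - 765*(-3 + 622**2) = -6 - 765*(-3 + 386884) = -6 - 765*386881 = -6 - 295963965 = -295963971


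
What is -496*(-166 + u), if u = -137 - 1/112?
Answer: 1052047/7 ≈ 1.5029e+5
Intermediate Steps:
u = -15345/112 (u = -137 - 1*1/112 = -137 - 1/112 = -15345/112 ≈ -137.01)
-496*(-166 + u) = -496*(-166 - 15345/112) = -496*(-33937/112) = 1052047/7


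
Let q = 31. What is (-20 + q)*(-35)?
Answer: -385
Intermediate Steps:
(-20 + q)*(-35) = (-20 + 31)*(-35) = 11*(-35) = -385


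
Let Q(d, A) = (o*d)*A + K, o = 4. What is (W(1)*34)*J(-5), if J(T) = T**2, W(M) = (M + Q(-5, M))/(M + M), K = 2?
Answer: -7225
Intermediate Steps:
Q(d, A) = 2 + 4*A*d (Q(d, A) = (4*d)*A + 2 = 4*A*d + 2 = 2 + 4*A*d)
W(M) = (2 - 19*M)/(2*M) (W(M) = (M + (2 + 4*M*(-5)))/(M + M) = (M + (2 - 20*M))/((2*M)) = (2 - 19*M)*(1/(2*M)) = (2 - 19*M)/(2*M))
(W(1)*34)*J(-5) = ((-19/2 + 1/1)*34)*(-5)**2 = ((-19/2 + 1)*34)*25 = -17/2*34*25 = -289*25 = -7225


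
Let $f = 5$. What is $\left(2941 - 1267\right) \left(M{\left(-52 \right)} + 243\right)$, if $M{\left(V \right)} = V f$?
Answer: $-28458$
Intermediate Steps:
$M{\left(V \right)} = 5 V$ ($M{\left(V \right)} = V 5 = 5 V$)
$\left(2941 - 1267\right) \left(M{\left(-52 \right)} + 243\right) = \left(2941 - 1267\right) \left(5 \left(-52\right) + 243\right) = 1674 \left(-260 + 243\right) = 1674 \left(-17\right) = -28458$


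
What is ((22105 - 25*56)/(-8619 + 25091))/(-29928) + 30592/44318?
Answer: 7540071746641/10923811220544 ≈ 0.69024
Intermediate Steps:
((22105 - 25*56)/(-8619 + 25091))/(-29928) + 30592/44318 = ((22105 - 1400)/16472)*(-1/29928) + 30592*(1/44318) = (20705*(1/16472))*(-1/29928) + 15296/22159 = (20705/16472)*(-1/29928) + 15296/22159 = -20705/492974016 + 15296/22159 = 7540071746641/10923811220544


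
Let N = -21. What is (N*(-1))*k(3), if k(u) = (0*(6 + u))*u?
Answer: 0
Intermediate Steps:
k(u) = 0 (k(u) = 0*u = 0)
(N*(-1))*k(3) = -21*(-1)*0 = 21*0 = 0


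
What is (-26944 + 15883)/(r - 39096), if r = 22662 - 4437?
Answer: 1229/2319 ≈ 0.52997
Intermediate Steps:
r = 18225
(-26944 + 15883)/(r - 39096) = (-26944 + 15883)/(18225 - 39096) = -11061/(-20871) = -11061*(-1/20871) = 1229/2319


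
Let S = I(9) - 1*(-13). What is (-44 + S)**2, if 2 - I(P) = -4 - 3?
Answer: 484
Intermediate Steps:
I(P) = 9 (I(P) = 2 - (-4 - 3) = 2 - 1*(-7) = 2 + 7 = 9)
S = 22 (S = 9 - 1*(-13) = 9 + 13 = 22)
(-44 + S)**2 = (-44 + 22)**2 = (-22)**2 = 484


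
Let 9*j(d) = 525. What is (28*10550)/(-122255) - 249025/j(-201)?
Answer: -14920057/3493 ≈ -4271.4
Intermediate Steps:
j(d) = 175/3 (j(d) = (⅑)*525 = 175/3)
(28*10550)/(-122255) - 249025/j(-201) = (28*10550)/(-122255) - 249025/175/3 = 295400*(-1/122255) - 249025*3/175 = -8440/3493 - 4269 = -14920057/3493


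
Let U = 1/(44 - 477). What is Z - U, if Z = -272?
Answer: -117775/433 ≈ -272.00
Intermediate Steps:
U = -1/433 (U = 1/(-433) = -1/433 ≈ -0.0023095)
Z - U = -272 - 1*(-1/433) = -272 + 1/433 = -117775/433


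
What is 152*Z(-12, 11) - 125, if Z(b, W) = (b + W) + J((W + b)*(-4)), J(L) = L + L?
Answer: 939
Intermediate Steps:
J(L) = 2*L
Z(b, W) = -7*W - 7*b (Z(b, W) = (b + W) + 2*((W + b)*(-4)) = (W + b) + 2*(-4*W - 4*b) = (W + b) + (-8*W - 8*b) = -7*W - 7*b)
152*Z(-12, 11) - 125 = 152*(-7*11 - 7*(-12)) - 125 = 152*(-77 + 84) - 125 = 152*7 - 125 = 1064 - 125 = 939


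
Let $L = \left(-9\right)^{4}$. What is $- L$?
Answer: $-6561$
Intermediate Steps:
$L = 6561$
$- L = \left(-1\right) 6561 = -6561$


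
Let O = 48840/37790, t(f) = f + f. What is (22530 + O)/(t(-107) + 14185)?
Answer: 28381918/17598803 ≈ 1.6127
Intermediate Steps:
t(f) = 2*f
O = 4884/3779 (O = 48840*(1/37790) = 4884/3779 ≈ 1.2924)
(22530 + O)/(t(-107) + 14185) = (22530 + 4884/3779)/(2*(-107) + 14185) = 85145754/(3779*(-214 + 14185)) = (85145754/3779)/13971 = (85145754/3779)*(1/13971) = 28381918/17598803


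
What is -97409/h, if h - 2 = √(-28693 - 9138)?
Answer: -194818/37835 + 97409*I*√37831/37835 ≈ -5.1491 + 500.76*I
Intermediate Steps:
h = 2 + I*√37831 (h = 2 + √(-28693 - 9138) = 2 + √(-37831) = 2 + I*√37831 ≈ 2.0 + 194.5*I)
-97409/h = -97409/(2 + I*√37831)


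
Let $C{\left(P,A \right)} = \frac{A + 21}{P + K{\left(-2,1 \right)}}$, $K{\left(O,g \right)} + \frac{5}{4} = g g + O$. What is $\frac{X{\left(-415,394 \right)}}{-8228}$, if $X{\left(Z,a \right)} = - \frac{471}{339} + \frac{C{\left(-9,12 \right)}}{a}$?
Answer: $\frac{466421}{2747452620} \approx 0.00016976$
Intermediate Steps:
$K{\left(O,g \right)} = - \frac{5}{4} + O + g^{2}$ ($K{\left(O,g \right)} = - \frac{5}{4} + \left(g g + O\right) = - \frac{5}{4} + \left(g^{2} + O\right) = - \frac{5}{4} + \left(O + g^{2}\right) = - \frac{5}{4} + O + g^{2}$)
$C{\left(P,A \right)} = \frac{21 + A}{- \frac{9}{4} + P}$ ($C{\left(P,A \right)} = \frac{A + 21}{P - \left(\frac{13}{4} - 1\right)} = \frac{21 + A}{P - \frac{9}{4}} = \frac{21 + A}{- \frac{9}{4} + P}$)
$X{\left(Z,a \right)} = - \frac{157}{113} - \frac{44}{15 a}$ ($X{\left(Z,a \right)} = - \frac{471}{339} + \frac{4 \frac{1}{-9 + 4 \left(-9\right)} \left(21 + 12\right)}{a} = \left(-471\right) \frac{1}{339} + \frac{4 \frac{1}{-9 - 36} \cdot 33}{a} = - \frac{157}{113} + \frac{4 \frac{1}{-45} \cdot 33}{a} = - \frac{157}{113} + \frac{4 \left(- \frac{1}{45}\right) 33}{a} = - \frac{157}{113} - \frac{44}{15 a}$)
$\frac{X{\left(-415,394 \right)}}{-8228} = \frac{\frac{1}{1695} \cdot \frac{1}{394} \left(-4972 - 927870\right)}{-8228} = \frac{1}{1695} \cdot \frac{1}{394} \left(-4972 - 927870\right) \left(- \frac{1}{8228}\right) = \frac{1}{1695} \cdot \frac{1}{394} \left(-932842\right) \left(- \frac{1}{8228}\right) = \left(- \frac{466421}{333915}\right) \left(- \frac{1}{8228}\right) = \frac{466421}{2747452620}$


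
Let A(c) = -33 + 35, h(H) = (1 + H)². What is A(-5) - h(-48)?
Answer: -2207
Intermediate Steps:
A(c) = 2
A(-5) - h(-48) = 2 - (1 - 48)² = 2 - 1*(-47)² = 2 - 1*2209 = 2 - 2209 = -2207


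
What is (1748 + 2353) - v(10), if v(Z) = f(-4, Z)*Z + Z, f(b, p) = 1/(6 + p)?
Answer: 32723/8 ≈ 4090.4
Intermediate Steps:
v(Z) = Z + Z/(6 + Z) (v(Z) = Z/(6 + Z) + Z = Z + Z/(6 + Z))
(1748 + 2353) - v(10) = (1748 + 2353) - 10*(7 + 10)/(6 + 10) = 4101 - 10*17/16 = 4101 - 1*85/8 = 4101 - 85/8 = 32723/8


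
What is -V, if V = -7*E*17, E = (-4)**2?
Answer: 1904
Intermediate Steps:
E = 16
V = -1904 (V = -7*16*17 = -112*17 = -1904)
-V = -1*(-1904) = 1904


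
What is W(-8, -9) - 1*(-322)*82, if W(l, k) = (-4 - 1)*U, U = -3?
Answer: 26419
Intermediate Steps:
W(l, k) = 15 (W(l, k) = (-4 - 1)*(-3) = -5*(-3) = 15)
W(-8, -9) - 1*(-322)*82 = 15 - 1*(-322)*82 = 15 + 322*82 = 15 + 26404 = 26419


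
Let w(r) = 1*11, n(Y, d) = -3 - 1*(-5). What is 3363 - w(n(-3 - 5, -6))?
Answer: 3352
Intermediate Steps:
n(Y, d) = 2 (n(Y, d) = -3 + 5 = 2)
w(r) = 11
3363 - w(n(-3 - 5, -6)) = 3363 - 1*11 = 3363 - 11 = 3352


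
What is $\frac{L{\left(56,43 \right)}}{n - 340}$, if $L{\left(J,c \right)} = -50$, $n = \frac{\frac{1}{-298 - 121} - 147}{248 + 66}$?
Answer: $\frac{3289150}{22397017} \approx 0.14686$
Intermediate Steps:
$n = - \frac{30797}{65783}$ ($n = \frac{\frac{1}{-419} - 147}{314} = \left(- \frac{1}{419} - 147\right) \frac{1}{314} = \left(- \frac{61594}{419}\right) \frac{1}{314} = - \frac{30797}{65783} \approx -0.46816$)
$\frac{L{\left(56,43 \right)}}{n - 340} = \frac{1}{- \frac{30797}{65783} - 340} \left(-50\right) = \frac{1}{- \frac{22397017}{65783}} \left(-50\right) = \left(- \frac{65783}{22397017}\right) \left(-50\right) = \frac{3289150}{22397017}$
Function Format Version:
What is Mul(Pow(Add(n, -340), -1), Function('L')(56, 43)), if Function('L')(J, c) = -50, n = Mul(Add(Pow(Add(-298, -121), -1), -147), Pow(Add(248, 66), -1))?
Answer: Rational(3289150, 22397017) ≈ 0.14686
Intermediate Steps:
n = Rational(-30797, 65783) (n = Mul(Add(Pow(-419, -1), -147), Pow(314, -1)) = Mul(Add(Rational(-1, 419), -147), Rational(1, 314)) = Mul(Rational(-61594, 419), Rational(1, 314)) = Rational(-30797, 65783) ≈ -0.46816)
Mul(Pow(Add(n, -340), -1), Function('L')(56, 43)) = Mul(Pow(Add(Rational(-30797, 65783), -340), -1), -50) = Mul(Pow(Rational(-22397017, 65783), -1), -50) = Mul(Rational(-65783, 22397017), -50) = Rational(3289150, 22397017)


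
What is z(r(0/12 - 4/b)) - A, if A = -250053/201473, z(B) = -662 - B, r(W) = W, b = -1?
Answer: -133930965/201473 ≈ -664.76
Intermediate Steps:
A = -250053/201473 (A = -250053*1/201473 = -250053/201473 ≈ -1.2411)
z(r(0/12 - 4/b)) - A = (-662 - (0/12 - 4/(-1))) - 1*(-250053/201473) = (-662 - (0*(1/12) - 4*(-1))) + 250053/201473 = (-662 - (0 + 4)) + 250053/201473 = (-662 - 1*4) + 250053/201473 = (-662 - 4) + 250053/201473 = -666 + 250053/201473 = -133930965/201473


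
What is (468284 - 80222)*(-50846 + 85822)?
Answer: 13572856512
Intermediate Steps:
(468284 - 80222)*(-50846 + 85822) = 388062*34976 = 13572856512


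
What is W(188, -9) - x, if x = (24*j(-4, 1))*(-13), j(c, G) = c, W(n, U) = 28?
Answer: -1220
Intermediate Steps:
x = 1248 (x = (24*(-4))*(-13) = -96*(-13) = 1248)
W(188, -9) - x = 28 - 1*1248 = 28 - 1248 = -1220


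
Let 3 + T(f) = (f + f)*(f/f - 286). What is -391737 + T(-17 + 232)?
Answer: -514290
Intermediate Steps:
T(f) = -3 - 570*f (T(f) = -3 + (f + f)*(f/f - 286) = -3 + (2*f)*(1 - 286) = -3 + (2*f)*(-285) = -3 - 570*f)
-391737 + T(-17 + 232) = -391737 + (-3 - 570*(-17 + 232)) = -391737 + (-3 - 570*215) = -391737 + (-3 - 122550) = -391737 - 122553 = -514290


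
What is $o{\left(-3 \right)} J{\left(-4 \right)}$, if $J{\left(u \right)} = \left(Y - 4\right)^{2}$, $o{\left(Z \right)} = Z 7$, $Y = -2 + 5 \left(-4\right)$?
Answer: $-14196$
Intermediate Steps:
$Y = -22$ ($Y = -2 - 20 = -22$)
$o{\left(Z \right)} = 7 Z$
$J{\left(u \right)} = 676$ ($J{\left(u \right)} = \left(-22 - 4\right)^{2} = \left(-26\right)^{2} = 676$)
$o{\left(-3 \right)} J{\left(-4 \right)} = 7 \left(-3\right) 676 = \left(-21\right) 676 = -14196$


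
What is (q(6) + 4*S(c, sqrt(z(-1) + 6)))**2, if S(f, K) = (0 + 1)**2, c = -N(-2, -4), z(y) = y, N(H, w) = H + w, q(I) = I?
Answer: 100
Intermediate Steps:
c = 6 (c = -(-2 - 4) = -1*(-6) = 6)
S(f, K) = 1 (S(f, K) = 1**2 = 1)
(q(6) + 4*S(c, sqrt(z(-1) + 6)))**2 = (6 + 4*1)**2 = (6 + 4)**2 = 10**2 = 100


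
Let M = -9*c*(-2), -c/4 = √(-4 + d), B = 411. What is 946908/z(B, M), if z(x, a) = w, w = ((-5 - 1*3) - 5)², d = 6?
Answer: 946908/169 ≈ 5603.0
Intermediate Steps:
w = 169 (w = ((-5 - 3) - 5)² = (-8 - 5)² = (-13)² = 169)
c = -4*√2 (c = -4*√(-4 + 6) = -4*√2 ≈ -5.6569)
M = -72*√2 (M = -(-36)*√2*(-2) = (36*√2)*(-2) = -72*√2 ≈ -101.82)
z(x, a) = 169
946908/z(B, M) = 946908/169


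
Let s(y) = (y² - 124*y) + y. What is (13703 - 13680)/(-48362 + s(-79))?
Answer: -23/32404 ≈ -0.00070979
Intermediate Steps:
s(y) = y² - 123*y
(13703 - 13680)/(-48362 + s(-79)) = (13703 - 13680)/(-48362 - 79*(-123 - 79)) = 23/(-48362 - 79*(-202)) = 23/(-48362 + 15958) = 23/(-32404) = 23*(-1/32404) = -23/32404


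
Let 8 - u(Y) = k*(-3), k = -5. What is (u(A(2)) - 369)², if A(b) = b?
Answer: 141376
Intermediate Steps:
u(Y) = -7 (u(Y) = 8 - (-5)*(-3) = 8 - 1*15 = 8 - 15 = -7)
(u(A(2)) - 369)² = (-7 - 369)² = (-376)² = 141376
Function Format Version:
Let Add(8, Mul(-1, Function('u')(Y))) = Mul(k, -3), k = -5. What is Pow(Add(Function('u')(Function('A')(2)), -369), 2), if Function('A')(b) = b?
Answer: 141376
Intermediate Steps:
Function('u')(Y) = -7 (Function('u')(Y) = Add(8, Mul(-1, Mul(-5, -3))) = Add(8, Mul(-1, 15)) = Add(8, -15) = -7)
Pow(Add(Function('u')(Function('A')(2)), -369), 2) = Pow(Add(-7, -369), 2) = Pow(-376, 2) = 141376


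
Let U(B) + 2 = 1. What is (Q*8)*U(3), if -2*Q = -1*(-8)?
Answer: 32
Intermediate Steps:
U(B) = -1 (U(B) = -2 + 1 = -1)
Q = -4 (Q = -(-1)*(-8)/2 = -½*8 = -4)
(Q*8)*U(3) = -4*8*(-1) = -32*(-1) = 32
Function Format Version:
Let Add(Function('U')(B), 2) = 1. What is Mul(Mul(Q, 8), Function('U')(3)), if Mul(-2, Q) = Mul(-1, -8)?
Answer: 32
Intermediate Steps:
Function('U')(B) = -1 (Function('U')(B) = Add(-2, 1) = -1)
Q = -4 (Q = Mul(Rational(-1, 2), Mul(-1, -8)) = Mul(Rational(-1, 2), 8) = -4)
Mul(Mul(Q, 8), Function('U')(3)) = Mul(Mul(-4, 8), -1) = Mul(-32, -1) = 32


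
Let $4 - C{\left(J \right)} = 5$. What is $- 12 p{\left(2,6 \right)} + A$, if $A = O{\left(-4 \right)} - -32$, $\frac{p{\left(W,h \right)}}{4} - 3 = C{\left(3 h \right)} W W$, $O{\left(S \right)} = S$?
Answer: $76$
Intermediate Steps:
$C{\left(J \right)} = -1$ ($C{\left(J \right)} = 4 - 5 = -1$)
$p{\left(W,h \right)} = 12 - 4 W^{2}$ ($p{\left(W,h \right)} = 12 + 4 - W W = 12 + 4 \left(- W^{2}\right) = 12 - 4 W^{2}$)
$A = 28$ ($A = -4 - -32 = -4 + 32 = 28$)
$- 12 p{\left(2,6 \right)} + A = - 12 \left(12 - 4 \cdot 2^{2}\right) + 28 = - 12 \left(12 - 16\right) + 28 = \left(-12\right) \left(-4\right) + 28 = 48 + 28 = 76$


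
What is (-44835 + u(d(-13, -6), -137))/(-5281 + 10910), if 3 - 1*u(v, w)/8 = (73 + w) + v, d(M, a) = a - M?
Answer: -44355/5629 ≈ -7.8797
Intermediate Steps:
u(v, w) = -560 - 8*v - 8*w (u(v, w) = 24 - 8*((73 + w) + v) = 24 - 8*(73 + v + w) = 24 + (-584 - 8*v - 8*w) = -560 - 8*v - 8*w)
(-44835 + u(d(-13, -6), -137))/(-5281 + 10910) = (-44835 + (-560 - 8*(-6 - 1*(-13)) - 8*(-137)))/(-5281 + 10910) = (-44835 + (-560 - 8*(-6 + 13) + 1096))/5629 = (-44835 + (-560 - 8*7 + 1096))*(1/5629) = (-44835 + (-560 - 56 + 1096))*(1/5629) = (-44835 + 480)*(1/5629) = -44355*1/5629 = -44355/5629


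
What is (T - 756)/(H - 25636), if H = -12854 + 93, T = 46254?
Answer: -15166/12799 ≈ -1.1849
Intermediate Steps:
H = -12761
(T - 756)/(H - 25636) = (46254 - 756)/(-12761 - 25636) = 45498/(-38397) = 45498*(-1/38397) = -15166/12799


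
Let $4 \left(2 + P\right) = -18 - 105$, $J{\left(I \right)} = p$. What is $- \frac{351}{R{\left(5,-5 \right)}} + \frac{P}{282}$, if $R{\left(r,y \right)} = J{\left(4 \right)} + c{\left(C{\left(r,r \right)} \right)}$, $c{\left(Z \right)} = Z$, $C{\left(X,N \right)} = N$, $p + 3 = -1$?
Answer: $- \frac{396059}{1128} \approx -351.12$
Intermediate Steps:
$p = -4$ ($p = -3 - 1 = -4$)
$J{\left(I \right)} = -4$
$R{\left(r,y \right)} = -4 + r$
$P = - \frac{131}{4}$ ($P = -2 + \frac{-18 - 105}{4} = -2 + \frac{1}{4} \left(-123\right) = -2 - \frac{123}{4} = - \frac{131}{4} \approx -32.75$)
$- \frac{351}{R{\left(5,-5 \right)}} + \frac{P}{282} = - \frac{351}{-4 + 5} - \frac{131}{4 \cdot 282} = - \frac{351}{1} - \frac{131}{1128} = \left(-351\right) 1 - \frac{131}{1128} = -351 - \frac{131}{1128} = - \frac{396059}{1128}$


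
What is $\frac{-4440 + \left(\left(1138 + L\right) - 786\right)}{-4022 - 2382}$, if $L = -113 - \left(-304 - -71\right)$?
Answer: $\frac{992}{1601} \approx 0.61961$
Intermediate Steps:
$L = 120$ ($L = -113 - \left(-304 + 71\right) = -113 - -233 = -113 + 233 = 120$)
$\frac{-4440 + \left(\left(1138 + L\right) - 786\right)}{-4022 - 2382} = \frac{-4440 + \left(\left(1138 + 120\right) - 786\right)}{-4022 - 2382} = \frac{-4440 + \left(1258 - 786\right)}{-6404} = \left(-4440 + 472\right) \left(- \frac{1}{6404}\right) = \left(-3968\right) \left(- \frac{1}{6404}\right) = \frac{992}{1601}$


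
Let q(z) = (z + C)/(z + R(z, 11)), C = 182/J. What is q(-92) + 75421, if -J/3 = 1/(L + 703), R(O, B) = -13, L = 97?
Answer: 23903491/315 ≈ 75884.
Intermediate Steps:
J = -3/800 (J = -3/(97 + 703) = -3/800 ≈ -0.0037500)
C = -145600/3 (C = 182/(-3/800) = 182*(-800/3) = -145600/3 ≈ -48533.)
q(z) = (-145600/3 + z)/(-13 + z) (q(z) = (z - 145600/3)/(z - 13) = (-145600/3 + z)/(-13 + z))
q(-92) + 75421 = (-145600/3 - 92)/(-13 - 92) + 75421 = -145876/3/(-105) + 75421 = -1/105*(-145876/3) + 75421 = 145876/315 + 75421 = 23903491/315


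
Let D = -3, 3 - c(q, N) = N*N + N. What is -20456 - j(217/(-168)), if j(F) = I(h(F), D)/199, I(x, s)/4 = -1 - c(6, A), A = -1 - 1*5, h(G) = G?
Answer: -4070848/199 ≈ -20457.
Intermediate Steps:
A = -6 (A = -1 - 5 = -6)
c(q, N) = 3 - N - N**2 (c(q, N) = 3 - (N*N + N) = 3 - (N**2 + N) = 3 - (N + N**2) = 3 + (-N - N**2) = 3 - N - N**2)
I(x, s) = 104 (I(x, s) = 4*(-1 - (3 - 1*(-6) - 1*(-6)**2)) = 4*(-1 - (3 + 6 - 1*36)) = 4*(-1 - (3 + 6 - 36)) = 4*(-1 - 1*(-27)) = 4*(-1 + 27) = 4*26 = 104)
j(F) = 104/199
-20456 - j(217/(-168)) = -20456 - 1*104/199 = -20456 - 104/199 = -4070848/199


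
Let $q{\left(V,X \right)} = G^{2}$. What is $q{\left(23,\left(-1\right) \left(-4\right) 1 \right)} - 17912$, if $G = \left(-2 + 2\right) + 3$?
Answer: $-17903$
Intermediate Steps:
$G = 3$ ($G = 0 + 3 = 3$)
$q{\left(V,X \right)} = 9$ ($q{\left(V,X \right)} = 3^{2} = 9$)
$q{\left(23,\left(-1\right) \left(-4\right) 1 \right)} - 17912 = 9 - 17912 = -17903$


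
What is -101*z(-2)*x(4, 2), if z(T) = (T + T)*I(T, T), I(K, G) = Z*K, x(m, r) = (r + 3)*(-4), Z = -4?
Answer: -64640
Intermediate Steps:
x(m, r) = -12 - 4*r (x(m, r) = (3 + r)*(-4) = -12 - 4*r)
I(K, G) = -4*K
z(T) = -8*T² (z(T) = (T + T)*(-4*T) = (2*T)*(-4*T) = -8*T²)
-101*z(-2)*x(4, 2) = -101*(-8*(-2)²)*(-12 - 4*2) = -101*(-8*4)*(-12 - 8) = -(-3232)*(-20) = -101*640 = -64640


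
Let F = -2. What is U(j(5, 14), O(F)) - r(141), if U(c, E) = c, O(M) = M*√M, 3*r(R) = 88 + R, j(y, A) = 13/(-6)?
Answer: -157/2 ≈ -78.500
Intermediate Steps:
j(y, A) = -13/6 (j(y, A) = 13*(-⅙) = -13/6)
r(R) = 88/3 + R/3 (r(R) = (88 + R)/3 = 88/3 + R/3)
O(M) = M^(3/2)
U(j(5, 14), O(F)) - r(141) = -13/6 - (88/3 + (⅓)*141) = -13/6 - (88/3 + 47) = -13/6 - 1*229/3 = -13/6 - 229/3 = -157/2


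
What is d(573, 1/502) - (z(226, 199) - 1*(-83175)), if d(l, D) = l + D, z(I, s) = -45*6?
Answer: -41330663/502 ≈ -82332.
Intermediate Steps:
z(I, s) = -270
d(l, D) = D + l
d(573, 1/502) - (z(226, 199) - 1*(-83175)) = (1/502 + 573) - (-270 - 1*(-83175)) = (1/502 + 573) - (-270 + 83175) = 287647/502 - 1*82905 = 287647/502 - 82905 = -41330663/502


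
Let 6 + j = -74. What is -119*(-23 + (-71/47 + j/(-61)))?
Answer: 7914928/2867 ≈ 2760.7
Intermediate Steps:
j = -80 (j = -6 - 74 = -80)
-119*(-23 + (-71/47 + j/(-61))) = -119*(-23 + (-71/47 - 80/(-61))) = -119*(-23 + (-71*1/47 - 80*(-1/61))) = -119*(-23 + (-71/47 + 80/61)) = -119*(-23 - 571/2867) = -119*(-66512/2867) = 7914928/2867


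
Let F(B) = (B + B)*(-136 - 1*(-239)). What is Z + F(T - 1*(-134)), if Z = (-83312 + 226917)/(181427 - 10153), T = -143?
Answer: -317398391/171274 ≈ -1853.2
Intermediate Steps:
F(B) = 206*B (F(B) = (2*B)*(-136 + 239) = (2*B)*103 = 206*B)
Z = 143605/171274 ≈ 0.83845
Z + F(T - 1*(-134)) = 143605/171274 + 206*(-143 - 1*(-134)) = 143605/171274 + 206*(-143 + 134) = 143605/171274 + 206*(-9) = 143605/171274 - 1854 = -317398391/171274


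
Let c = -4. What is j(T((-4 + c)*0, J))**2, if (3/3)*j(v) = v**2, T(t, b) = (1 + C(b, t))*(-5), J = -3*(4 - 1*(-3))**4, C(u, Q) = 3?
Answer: 160000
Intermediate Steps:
J = -7203 (J = -3*(4 + 3)**4 = -3*7**4 = -3*2401 = -7203)
T(t, b) = -20 (T(t, b) = (1 + 3)*(-5) = 4*(-5) = -20)
j(v) = v**2
j(T((-4 + c)*0, J))**2 = ((-20)**2)**2 = 400**2 = 160000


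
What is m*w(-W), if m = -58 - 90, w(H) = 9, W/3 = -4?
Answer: -1332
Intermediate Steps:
W = -12 (W = 3*(-4) = -12)
m = -148
m*w(-W) = -148*9 = -1332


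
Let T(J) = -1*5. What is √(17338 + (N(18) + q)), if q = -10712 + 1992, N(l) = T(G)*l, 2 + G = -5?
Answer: 4*√533 ≈ 92.347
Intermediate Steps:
G = -7 (G = -2 - 5 = -7)
T(J) = -5
N(l) = -5*l
q = -8720
√(17338 + (N(18) + q)) = √(17338 + (-5*18 - 8720)) = √(17338 + (-90 - 8720)) = √(17338 - 8810) = √8528 = 4*√533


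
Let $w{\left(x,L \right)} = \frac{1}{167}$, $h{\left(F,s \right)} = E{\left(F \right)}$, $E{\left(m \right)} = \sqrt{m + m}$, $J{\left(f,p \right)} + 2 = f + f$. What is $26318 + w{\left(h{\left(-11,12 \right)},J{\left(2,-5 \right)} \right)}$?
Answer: $\frac{4395107}{167} \approx 26318.0$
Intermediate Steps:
$J{\left(f,p \right)} = -2 + 2 f$ ($J{\left(f,p \right)} = -2 + \left(f + f\right) = -2 + 2 f$)
$E{\left(m \right)} = \sqrt{2} \sqrt{m}$ ($E{\left(m \right)} = \sqrt{2 m} = \sqrt{2} \sqrt{m}$)
$h{\left(F,s \right)} = \sqrt{2} \sqrt{F}$
$w{\left(x,L \right)} = \frac{1}{167}$
$26318 + w{\left(h{\left(-11,12 \right)},J{\left(2,-5 \right)} \right)} = 26318 + \frac{1}{167} = \frac{4395107}{167}$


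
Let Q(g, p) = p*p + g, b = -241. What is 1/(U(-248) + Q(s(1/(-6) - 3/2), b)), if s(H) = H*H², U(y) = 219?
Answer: 27/1573975 ≈ 1.7154e-5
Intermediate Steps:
s(H) = H³
Q(g, p) = g + p² (Q(g, p) = p² + g = g + p²)
1/(U(-248) + Q(s(1/(-6) - 3/2), b)) = 1/(219 + ((1/(-6) - 3/2)³ + (-241)²)) = 1/(219 + ((1*(-⅙) - 3*½)³ + 58081)) = 1/(219 + ((-⅙ - 3/2)³ + 58081)) = 1/(219 + ((-5/3)³ + 58081)) = 1/(219 + (-125/27 + 58081)) = 1/(219 + 1568062/27) = 1/(1573975/27) = 27/1573975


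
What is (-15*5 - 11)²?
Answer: 7396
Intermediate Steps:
(-15*5 - 11)² = (-75 - 11)² = (-86)² = 7396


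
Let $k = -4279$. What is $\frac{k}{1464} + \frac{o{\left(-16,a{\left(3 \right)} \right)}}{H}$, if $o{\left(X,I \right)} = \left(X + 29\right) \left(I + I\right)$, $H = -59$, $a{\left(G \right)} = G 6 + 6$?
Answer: $- \frac{1165997}{86376} \approx -13.499$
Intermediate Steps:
$a{\left(G \right)} = 6 + 6 G$ ($a{\left(G \right)} = 6 G + 6 = 6 + 6 G$)
$o{\left(X,I \right)} = 2 I \left(29 + X\right)$ ($o{\left(X,I \right)} = \left(29 + X\right) 2 I = 2 I \left(29 + X\right)$)
$\frac{k}{1464} + \frac{o{\left(-16,a{\left(3 \right)} \right)}}{H} = - \frac{4279}{1464} + \frac{2 \left(6 + 6 \cdot 3\right) \left(29 - 16\right)}{-59} = \left(-4279\right) \frac{1}{1464} + 2 \left(6 + 18\right) 13 \left(- \frac{1}{59}\right) = - \frac{4279}{1464} + 2 \cdot 24 \cdot 13 \left(- \frac{1}{59}\right) = - \frac{4279}{1464} + 624 \left(- \frac{1}{59}\right) = - \frac{4279}{1464} - \frac{624}{59} = - \frac{1165997}{86376}$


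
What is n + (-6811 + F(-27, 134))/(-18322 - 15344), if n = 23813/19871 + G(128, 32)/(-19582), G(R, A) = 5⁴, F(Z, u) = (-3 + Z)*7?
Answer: 145262270582/105644429823 ≈ 1.3750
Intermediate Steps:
F(Z, u) = -21 + 7*Z
G(R, A) = 625
n = 453886791/389113922 (n = 23813/19871 + 625/(-19582) = 23813*(1/19871) + 625*(-1/19582) = 23813/19871 - 625/19582 = 453886791/389113922 ≈ 1.1665)
n + (-6811 + F(-27, 134))/(-18322 - 15344) = 453886791/389113922 + (-6811 + (-21 + 7*(-27)))/(-18322 - 15344) = 453886791/389113922 + (-6811 + (-21 - 189))/(-33666) = 453886791/389113922 + (-6811 - 210)*(-1/33666) = 453886791/389113922 - 7021*(-1/33666) = 453886791/389113922 + 7021/33666 = 145262270582/105644429823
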